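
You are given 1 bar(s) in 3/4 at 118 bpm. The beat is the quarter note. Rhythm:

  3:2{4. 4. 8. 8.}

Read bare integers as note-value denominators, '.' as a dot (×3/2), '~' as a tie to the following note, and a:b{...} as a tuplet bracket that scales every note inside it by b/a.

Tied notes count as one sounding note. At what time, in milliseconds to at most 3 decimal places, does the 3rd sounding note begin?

note 3 onset = 2b = 1016.949ms

1. 0.0ms @ 0 + 508.475ms (1)
2. 508.475ms @ 1 + 508.475ms (1)
3. 1016.949ms @ 2 + 254.237ms (1/2)
4. 1271.186ms @ 5/2 + 254.237ms (1/2)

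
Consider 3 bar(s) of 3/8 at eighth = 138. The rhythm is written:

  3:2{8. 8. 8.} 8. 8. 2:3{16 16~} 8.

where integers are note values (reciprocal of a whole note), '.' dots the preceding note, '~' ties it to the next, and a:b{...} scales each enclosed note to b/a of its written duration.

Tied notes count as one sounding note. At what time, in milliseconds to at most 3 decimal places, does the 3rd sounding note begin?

1. 0.0ms @ 0 + 434.783ms (1)
2. 434.783ms @ 1 + 434.783ms (1)
3. 869.565ms @ 2 + 434.783ms (1)
4. 1304.348ms @ 3 + 652.174ms (3/2)
5. 1956.522ms @ 9/2 + 652.174ms (3/2)
6. 2608.696ms @ 6 + 326.087ms (3/4)
7. 2934.783ms @ 27/4 + 978.261ms (9/4)

note 3 onset = 2b = 869.565ms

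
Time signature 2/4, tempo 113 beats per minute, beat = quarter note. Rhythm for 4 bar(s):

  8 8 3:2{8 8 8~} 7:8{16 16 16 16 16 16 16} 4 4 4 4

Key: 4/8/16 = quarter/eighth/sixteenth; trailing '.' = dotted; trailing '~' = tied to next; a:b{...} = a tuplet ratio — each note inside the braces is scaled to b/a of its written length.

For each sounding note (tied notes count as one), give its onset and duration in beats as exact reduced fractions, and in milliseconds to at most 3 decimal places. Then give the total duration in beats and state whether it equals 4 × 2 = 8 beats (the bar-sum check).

1) 0.0ms=0b +265.487ms=1/2b
2) 265.487ms=1/2b +265.487ms=1/2b
3) 530.973ms=1b +176.991ms=1/3b
4) 707.965ms=4/3b +176.991ms=1/3b
5) 884.956ms=5/3b +328.698ms=13/21b
6) 1213.654ms=16/7b +151.707ms=2/7b
7) 1365.36ms=18/7b +151.707ms=2/7b
8) 1517.067ms=20/7b +151.707ms=2/7b
9) 1668.774ms=22/7b +151.707ms=2/7b
10) 1820.48ms=24/7b +151.707ms=2/7b
11) 1972.187ms=26/7b +151.707ms=2/7b
12) 2123.894ms=4b +530.973ms=1b
13) 2654.867ms=5b +530.973ms=1b
14) 3185.841ms=6b +530.973ms=1b
15) 3716.814ms=7b +530.973ms=1b
Σ=8b of 8 (113bpm 2/4) — PASS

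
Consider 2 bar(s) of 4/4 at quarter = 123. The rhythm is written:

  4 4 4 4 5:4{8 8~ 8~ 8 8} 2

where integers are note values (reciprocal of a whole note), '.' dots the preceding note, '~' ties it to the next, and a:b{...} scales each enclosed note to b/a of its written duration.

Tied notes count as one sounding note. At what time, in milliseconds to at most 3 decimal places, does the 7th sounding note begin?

1. 0.0ms @ 0 + 487.805ms (1)
2. 487.805ms @ 1 + 487.805ms (1)
3. 975.61ms @ 2 + 487.805ms (1)
4. 1463.415ms @ 3 + 487.805ms (1)
5. 1951.22ms @ 4 + 195.122ms (2/5)
6. 2146.341ms @ 22/5 + 585.366ms (6/5)
7. 2731.707ms @ 28/5 + 195.122ms (2/5)
8. 2926.829ms @ 6 + 975.61ms (2)

note 7 onset = 28/5b = 2731.707ms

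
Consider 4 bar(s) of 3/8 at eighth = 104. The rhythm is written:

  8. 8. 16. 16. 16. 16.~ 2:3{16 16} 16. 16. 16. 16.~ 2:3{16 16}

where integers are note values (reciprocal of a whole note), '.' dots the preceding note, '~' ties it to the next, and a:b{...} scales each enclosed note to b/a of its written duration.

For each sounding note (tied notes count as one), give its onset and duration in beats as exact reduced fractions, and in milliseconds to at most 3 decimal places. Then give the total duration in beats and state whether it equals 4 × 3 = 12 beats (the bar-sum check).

1) 0.0ms=0b +865.385ms=3/2b
2) 865.385ms=3/2b +865.385ms=3/2b
3) 1730.769ms=3b +432.692ms=3/4b
4) 2163.462ms=15/4b +432.692ms=3/4b
5) 2596.154ms=9/2b +432.692ms=3/4b
6) 3028.846ms=21/4b +865.385ms=3/2b
7) 3894.231ms=27/4b +432.692ms=3/4b
8) 4326.923ms=15/2b +432.692ms=3/4b
9) 4759.615ms=33/4b +432.692ms=3/4b
10) 5192.308ms=9b +432.692ms=3/4b
11) 5625.0ms=39/4b +865.385ms=3/2b
12) 6490.385ms=45/4b +432.692ms=3/4b
Σ=12b of 12 (104bpm 3/8) — PASS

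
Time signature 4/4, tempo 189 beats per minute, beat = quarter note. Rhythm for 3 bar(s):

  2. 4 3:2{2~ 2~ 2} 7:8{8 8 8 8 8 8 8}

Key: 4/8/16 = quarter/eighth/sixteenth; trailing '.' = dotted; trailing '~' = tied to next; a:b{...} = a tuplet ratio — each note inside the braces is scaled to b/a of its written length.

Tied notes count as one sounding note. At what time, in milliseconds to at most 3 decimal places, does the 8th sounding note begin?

note 8 onset = 72/7b = 3265.306ms

1. 0.0ms @ 0 + 952.381ms (3)
2. 952.381ms @ 3 + 317.46ms (1)
3. 1269.841ms @ 4 + 1269.841ms (4)
4. 2539.683ms @ 8 + 181.406ms (4/7)
5. 2721.088ms @ 60/7 + 181.406ms (4/7)
6. 2902.494ms @ 64/7 + 181.406ms (4/7)
7. 3083.9ms @ 68/7 + 181.406ms (4/7)
8. 3265.306ms @ 72/7 + 181.406ms (4/7)
9. 3446.712ms @ 76/7 + 181.406ms (4/7)
10. 3628.118ms @ 80/7 + 181.406ms (4/7)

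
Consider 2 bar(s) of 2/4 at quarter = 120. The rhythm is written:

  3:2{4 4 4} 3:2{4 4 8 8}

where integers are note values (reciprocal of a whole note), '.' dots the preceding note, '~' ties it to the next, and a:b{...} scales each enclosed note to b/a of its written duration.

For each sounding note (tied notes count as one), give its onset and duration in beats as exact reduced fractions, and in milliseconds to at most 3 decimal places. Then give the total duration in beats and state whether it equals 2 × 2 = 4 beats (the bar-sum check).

1) 0.0ms=0b +333.333ms=2/3b
2) 333.333ms=2/3b +333.333ms=2/3b
3) 666.667ms=4/3b +333.333ms=2/3b
4) 1000.0ms=2b +333.333ms=2/3b
5) 1333.333ms=8/3b +333.333ms=2/3b
6) 1666.667ms=10/3b +166.667ms=1/3b
7) 1833.333ms=11/3b +166.667ms=1/3b
Σ=4b of 4 (120bpm 2/4) — PASS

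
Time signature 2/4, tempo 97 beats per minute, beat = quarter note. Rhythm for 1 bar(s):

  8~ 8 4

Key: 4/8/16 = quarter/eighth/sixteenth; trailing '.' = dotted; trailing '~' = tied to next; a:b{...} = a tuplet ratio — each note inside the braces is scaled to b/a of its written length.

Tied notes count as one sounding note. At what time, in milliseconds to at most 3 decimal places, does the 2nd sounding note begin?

note 2 onset = 1b = 618.557ms

1. 0.0ms @ 0 + 618.557ms (1)
2. 618.557ms @ 1 + 618.557ms (1)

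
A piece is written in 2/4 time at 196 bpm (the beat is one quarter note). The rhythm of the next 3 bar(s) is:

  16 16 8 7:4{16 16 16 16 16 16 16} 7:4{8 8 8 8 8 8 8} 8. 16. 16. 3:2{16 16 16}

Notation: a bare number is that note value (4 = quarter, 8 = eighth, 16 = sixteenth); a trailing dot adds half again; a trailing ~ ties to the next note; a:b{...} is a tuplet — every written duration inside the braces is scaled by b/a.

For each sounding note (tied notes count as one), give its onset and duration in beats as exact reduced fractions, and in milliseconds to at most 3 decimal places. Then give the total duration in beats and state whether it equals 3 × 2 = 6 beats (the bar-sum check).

1) 0.0ms=0b +76.531ms=1/4b
2) 76.531ms=1/4b +76.531ms=1/4b
3) 153.061ms=1/2b +153.061ms=1/2b
4) 306.122ms=1b +43.732ms=1/7b
5) 349.854ms=8/7b +43.732ms=1/7b
6) 393.586ms=9/7b +43.732ms=1/7b
7) 437.318ms=10/7b +43.732ms=1/7b
8) 481.05ms=11/7b +43.732ms=1/7b
9) 524.781ms=12/7b +43.732ms=1/7b
10) 568.513ms=13/7b +43.732ms=1/7b
11) 612.245ms=2b +87.464ms=2/7b
12) 699.708ms=16/7b +87.464ms=2/7b
13) 787.172ms=18/7b +87.464ms=2/7b
14) 874.636ms=20/7b +87.464ms=2/7b
15) 962.099ms=22/7b +87.464ms=2/7b
16) 1049.563ms=24/7b +87.464ms=2/7b
17) 1137.026ms=26/7b +87.464ms=2/7b
18) 1224.49ms=4b +229.592ms=3/4b
19) 1454.082ms=19/4b +114.796ms=3/8b
20) 1568.878ms=41/8b +114.796ms=3/8b
21) 1683.673ms=11/2b +51.02ms=1/6b
22) 1734.694ms=17/3b +51.02ms=1/6b
23) 1785.714ms=35/6b +51.02ms=1/6b
Σ=6b of 6 (196bpm 2/4) — PASS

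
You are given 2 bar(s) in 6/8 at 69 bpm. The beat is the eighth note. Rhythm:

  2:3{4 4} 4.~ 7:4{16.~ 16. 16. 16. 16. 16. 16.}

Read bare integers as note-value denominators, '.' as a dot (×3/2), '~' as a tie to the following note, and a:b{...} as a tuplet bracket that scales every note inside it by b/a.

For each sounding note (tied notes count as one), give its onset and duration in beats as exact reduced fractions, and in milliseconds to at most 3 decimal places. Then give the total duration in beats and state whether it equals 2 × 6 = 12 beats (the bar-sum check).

1) 0.0ms=0b +2608.696ms=3b
2) 2608.696ms=3b +2608.696ms=3b
3) 5217.391ms=6b +3354.037ms=27/7b
4) 8571.429ms=69/7b +372.671ms=3/7b
5) 8944.099ms=72/7b +372.671ms=3/7b
6) 9316.77ms=75/7b +372.671ms=3/7b
7) 9689.441ms=78/7b +372.671ms=3/7b
8) 10062.112ms=81/7b +372.671ms=3/7b
Σ=12b of 12 (69bpm 6/8) — PASS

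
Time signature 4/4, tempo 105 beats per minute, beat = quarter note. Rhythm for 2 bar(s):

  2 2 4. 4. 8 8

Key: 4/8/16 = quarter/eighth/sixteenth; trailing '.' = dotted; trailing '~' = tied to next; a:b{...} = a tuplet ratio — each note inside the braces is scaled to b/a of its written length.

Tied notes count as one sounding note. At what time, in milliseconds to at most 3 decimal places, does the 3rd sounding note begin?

note 3 onset = 4b = 2285.714ms

1. 0.0ms @ 0 + 1142.857ms (2)
2. 1142.857ms @ 2 + 1142.857ms (2)
3. 2285.714ms @ 4 + 857.143ms (3/2)
4. 3142.857ms @ 11/2 + 857.143ms (3/2)
5. 4000.0ms @ 7 + 285.714ms (1/2)
6. 4285.714ms @ 15/2 + 285.714ms (1/2)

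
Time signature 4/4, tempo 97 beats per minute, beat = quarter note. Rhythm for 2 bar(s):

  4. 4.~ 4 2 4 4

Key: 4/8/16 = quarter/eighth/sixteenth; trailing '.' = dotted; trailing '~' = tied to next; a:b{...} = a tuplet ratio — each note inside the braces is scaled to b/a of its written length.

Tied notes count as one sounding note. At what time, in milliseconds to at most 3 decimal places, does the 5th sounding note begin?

note 5 onset = 7b = 4329.897ms

1. 0.0ms @ 0 + 927.835ms (3/2)
2. 927.835ms @ 3/2 + 1546.392ms (5/2)
3. 2474.227ms @ 4 + 1237.113ms (2)
4. 3711.34ms @ 6 + 618.557ms (1)
5. 4329.897ms @ 7 + 618.557ms (1)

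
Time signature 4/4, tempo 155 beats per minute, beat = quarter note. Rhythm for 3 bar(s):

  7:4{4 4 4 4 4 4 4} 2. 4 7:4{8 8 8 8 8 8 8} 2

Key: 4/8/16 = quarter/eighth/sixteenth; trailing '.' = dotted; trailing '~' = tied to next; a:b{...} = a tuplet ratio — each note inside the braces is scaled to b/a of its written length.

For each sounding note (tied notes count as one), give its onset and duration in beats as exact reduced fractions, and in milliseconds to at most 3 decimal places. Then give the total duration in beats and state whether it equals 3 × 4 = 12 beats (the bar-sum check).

1) 0.0ms=0b +221.198ms=4/7b
2) 221.198ms=4/7b +221.198ms=4/7b
3) 442.396ms=8/7b +221.198ms=4/7b
4) 663.594ms=12/7b +221.198ms=4/7b
5) 884.793ms=16/7b +221.198ms=4/7b
6) 1105.991ms=20/7b +221.198ms=4/7b
7) 1327.189ms=24/7b +221.198ms=4/7b
8) 1548.387ms=4b +1161.29ms=3b
9) 2709.677ms=7b +387.097ms=1b
10) 3096.774ms=8b +110.599ms=2/7b
11) 3207.373ms=58/7b +110.599ms=2/7b
12) 3317.972ms=60/7b +110.599ms=2/7b
13) 3428.571ms=62/7b +110.599ms=2/7b
14) 3539.171ms=64/7b +110.599ms=2/7b
15) 3649.77ms=66/7b +110.599ms=2/7b
16) 3760.369ms=68/7b +110.599ms=2/7b
17) 3870.968ms=10b +774.194ms=2b
Σ=12b of 12 (155bpm 4/4) — PASS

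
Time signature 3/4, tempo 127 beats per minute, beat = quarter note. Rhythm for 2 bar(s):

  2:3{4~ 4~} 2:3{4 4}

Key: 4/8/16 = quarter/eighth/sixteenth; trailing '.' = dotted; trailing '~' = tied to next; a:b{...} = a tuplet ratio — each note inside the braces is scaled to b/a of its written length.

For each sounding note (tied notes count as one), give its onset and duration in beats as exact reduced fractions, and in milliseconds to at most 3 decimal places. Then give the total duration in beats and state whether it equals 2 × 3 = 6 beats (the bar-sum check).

1) 0.0ms=0b +2125.984ms=9/2b
2) 2125.984ms=9/2b +708.661ms=3/2b
Σ=6b of 6 (127bpm 3/4) — PASS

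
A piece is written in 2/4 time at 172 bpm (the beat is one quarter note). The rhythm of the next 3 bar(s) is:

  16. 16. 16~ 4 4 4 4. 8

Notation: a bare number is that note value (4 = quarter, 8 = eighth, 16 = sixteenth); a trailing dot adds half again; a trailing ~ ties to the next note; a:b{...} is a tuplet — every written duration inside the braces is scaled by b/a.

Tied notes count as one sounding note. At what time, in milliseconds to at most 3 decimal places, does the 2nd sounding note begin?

note 2 onset = 3/8b = 130.814ms

1. 0.0ms @ 0 + 130.814ms (3/8)
2. 130.814ms @ 3/8 + 130.814ms (3/8)
3. 261.628ms @ 3/4 + 436.047ms (5/4)
4. 697.674ms @ 2 + 348.837ms (1)
5. 1046.512ms @ 3 + 348.837ms (1)
6. 1395.349ms @ 4 + 523.256ms (3/2)
7. 1918.605ms @ 11/2 + 174.419ms (1/2)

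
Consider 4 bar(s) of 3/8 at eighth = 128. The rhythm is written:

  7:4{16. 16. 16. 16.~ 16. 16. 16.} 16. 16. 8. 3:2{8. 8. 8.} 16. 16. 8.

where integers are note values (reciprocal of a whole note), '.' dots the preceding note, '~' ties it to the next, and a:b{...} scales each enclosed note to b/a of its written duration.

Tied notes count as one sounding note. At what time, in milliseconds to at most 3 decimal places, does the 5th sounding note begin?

1. 0.0ms @ 0 + 200.893ms (3/7)
2. 200.893ms @ 3/7 + 200.893ms (3/7)
3. 401.786ms @ 6/7 + 200.893ms (3/7)
4. 602.679ms @ 9/7 + 401.786ms (6/7)
5. 1004.464ms @ 15/7 + 200.893ms (3/7)
6. 1205.357ms @ 18/7 + 200.893ms (3/7)
7. 1406.25ms @ 3 + 351.562ms (3/4)
8. 1757.812ms @ 15/4 + 351.562ms (3/4)
9. 2109.375ms @ 9/2 + 703.125ms (3/2)
10. 2812.5ms @ 6 + 468.75ms (1)
11. 3281.25ms @ 7 + 468.75ms (1)
12. 3750.0ms @ 8 + 468.75ms (1)
13. 4218.75ms @ 9 + 351.562ms (3/4)
14. 4570.312ms @ 39/4 + 351.562ms (3/4)
15. 4921.875ms @ 21/2 + 703.125ms (3/2)

note 5 onset = 15/7b = 1004.464ms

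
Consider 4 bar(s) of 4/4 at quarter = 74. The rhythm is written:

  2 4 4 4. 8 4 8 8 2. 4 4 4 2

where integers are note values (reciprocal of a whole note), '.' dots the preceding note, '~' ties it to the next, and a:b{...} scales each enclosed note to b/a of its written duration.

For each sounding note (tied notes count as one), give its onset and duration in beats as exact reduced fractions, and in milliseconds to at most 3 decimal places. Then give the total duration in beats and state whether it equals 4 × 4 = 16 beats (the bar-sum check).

1) 0.0ms=0b +1621.622ms=2b
2) 1621.622ms=2b +810.811ms=1b
3) 2432.432ms=3b +810.811ms=1b
4) 3243.243ms=4b +1216.216ms=3/2b
5) 4459.459ms=11/2b +405.405ms=1/2b
6) 4864.865ms=6b +810.811ms=1b
7) 5675.676ms=7b +405.405ms=1/2b
8) 6081.081ms=15/2b +405.405ms=1/2b
9) 6486.486ms=8b +2432.432ms=3b
10) 8918.919ms=11b +810.811ms=1b
11) 9729.73ms=12b +810.811ms=1b
12) 10540.541ms=13b +810.811ms=1b
13) 11351.351ms=14b +1621.622ms=2b
Σ=16b of 16 (74bpm 4/4) — PASS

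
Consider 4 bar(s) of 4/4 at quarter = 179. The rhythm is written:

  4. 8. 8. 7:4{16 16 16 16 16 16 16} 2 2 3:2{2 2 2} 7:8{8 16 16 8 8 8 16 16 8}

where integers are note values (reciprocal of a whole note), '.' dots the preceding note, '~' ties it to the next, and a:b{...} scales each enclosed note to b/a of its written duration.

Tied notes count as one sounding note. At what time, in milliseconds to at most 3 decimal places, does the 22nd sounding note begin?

note 22 onset = 104/7b = 4980.048ms

1. 0.0ms @ 0 + 502.793ms (3/2)
2. 502.793ms @ 3/2 + 251.397ms (3/4)
3. 754.19ms @ 9/4 + 251.397ms (3/4)
4. 1005.587ms @ 3 + 47.885ms (1/7)
5. 1053.472ms @ 22/7 + 47.885ms (1/7)
6. 1101.357ms @ 23/7 + 47.885ms (1/7)
7. 1149.242ms @ 24/7 + 47.885ms (1/7)
8. 1197.127ms @ 25/7 + 47.885ms (1/7)
9. 1245.012ms @ 26/7 + 47.885ms (1/7)
10. 1292.897ms @ 27/7 + 47.885ms (1/7)
11. 1340.782ms @ 4 + 670.391ms (2)
12. 2011.173ms @ 6 + 670.391ms (2)
13. 2681.564ms @ 8 + 446.927ms (4/3)
14. 3128.492ms @ 28/3 + 446.927ms (4/3)
15. 3575.419ms @ 32/3 + 446.927ms (4/3)
16. 4022.346ms @ 12 + 191.54ms (4/7)
17. 4213.887ms @ 88/7 + 95.77ms (2/7)
18. 4309.657ms @ 90/7 + 95.77ms (2/7)
19. 4405.427ms @ 92/7 + 191.54ms (4/7)
20. 4596.967ms @ 96/7 + 191.54ms (4/7)
21. 4788.508ms @ 100/7 + 191.54ms (4/7)
22. 4980.048ms @ 104/7 + 95.77ms (2/7)
23. 5075.818ms @ 106/7 + 95.77ms (2/7)
24. 5171.588ms @ 108/7 + 191.54ms (4/7)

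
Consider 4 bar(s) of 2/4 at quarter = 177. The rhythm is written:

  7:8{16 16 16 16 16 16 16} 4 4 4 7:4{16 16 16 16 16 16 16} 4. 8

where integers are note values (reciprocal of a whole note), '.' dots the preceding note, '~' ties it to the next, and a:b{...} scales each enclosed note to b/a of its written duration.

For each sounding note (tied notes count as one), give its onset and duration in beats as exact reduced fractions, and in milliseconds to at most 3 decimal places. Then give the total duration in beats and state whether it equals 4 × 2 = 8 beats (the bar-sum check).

1) 0.0ms=0b +96.852ms=2/7b
2) 96.852ms=2/7b +96.852ms=2/7b
3) 193.705ms=4/7b +96.852ms=2/7b
4) 290.557ms=6/7b +96.852ms=2/7b
5) 387.409ms=8/7b +96.852ms=2/7b
6) 484.262ms=10/7b +96.852ms=2/7b
7) 581.114ms=12/7b +96.852ms=2/7b
8) 677.966ms=2b +338.983ms=1b
9) 1016.949ms=3b +338.983ms=1b
10) 1355.932ms=4b +338.983ms=1b
11) 1694.915ms=5b +48.426ms=1/7b
12) 1743.341ms=36/7b +48.426ms=1/7b
13) 1791.768ms=37/7b +48.426ms=1/7b
14) 1840.194ms=38/7b +48.426ms=1/7b
15) 1888.62ms=39/7b +48.426ms=1/7b
16) 1937.046ms=40/7b +48.426ms=1/7b
17) 1985.472ms=41/7b +48.426ms=1/7b
18) 2033.898ms=6b +508.475ms=3/2b
19) 2542.373ms=15/2b +169.492ms=1/2b
Σ=8b of 8 (177bpm 2/4) — PASS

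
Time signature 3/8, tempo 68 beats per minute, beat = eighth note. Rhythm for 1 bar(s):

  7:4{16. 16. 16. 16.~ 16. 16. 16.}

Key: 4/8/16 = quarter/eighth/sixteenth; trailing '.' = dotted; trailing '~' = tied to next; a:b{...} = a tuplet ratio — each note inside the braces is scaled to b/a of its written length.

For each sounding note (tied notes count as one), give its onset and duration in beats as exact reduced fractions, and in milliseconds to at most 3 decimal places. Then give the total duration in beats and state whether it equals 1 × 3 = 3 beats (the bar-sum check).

1) 0.0ms=0b +378.151ms=3/7b
2) 378.151ms=3/7b +378.151ms=3/7b
3) 756.303ms=6/7b +378.151ms=3/7b
4) 1134.454ms=9/7b +756.303ms=6/7b
5) 1890.756ms=15/7b +378.151ms=3/7b
6) 2268.908ms=18/7b +378.151ms=3/7b
Σ=3b of 3 (68bpm 3/8) — PASS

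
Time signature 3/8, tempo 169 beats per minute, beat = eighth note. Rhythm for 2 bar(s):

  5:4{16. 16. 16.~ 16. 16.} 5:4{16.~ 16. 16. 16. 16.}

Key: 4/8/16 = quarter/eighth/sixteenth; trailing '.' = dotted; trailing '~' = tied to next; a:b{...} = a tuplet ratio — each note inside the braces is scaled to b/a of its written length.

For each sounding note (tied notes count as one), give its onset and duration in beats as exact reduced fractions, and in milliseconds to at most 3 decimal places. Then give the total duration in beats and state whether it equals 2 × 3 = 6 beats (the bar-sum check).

1) 0.0ms=0b +213.018ms=3/5b
2) 213.018ms=3/5b +213.018ms=3/5b
3) 426.036ms=6/5b +426.036ms=6/5b
4) 852.071ms=12/5b +213.018ms=3/5b
5) 1065.089ms=3b +426.036ms=6/5b
6) 1491.124ms=21/5b +213.018ms=3/5b
7) 1704.142ms=24/5b +213.018ms=3/5b
8) 1917.16ms=27/5b +213.018ms=3/5b
Σ=6b of 6 (169bpm 3/8) — PASS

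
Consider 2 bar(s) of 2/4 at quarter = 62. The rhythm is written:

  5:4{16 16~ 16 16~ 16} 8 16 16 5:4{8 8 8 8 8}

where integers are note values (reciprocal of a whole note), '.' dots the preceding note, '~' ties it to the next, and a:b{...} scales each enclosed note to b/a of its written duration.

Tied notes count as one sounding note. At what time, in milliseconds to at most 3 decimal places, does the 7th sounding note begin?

1. 0.0ms @ 0 + 193.548ms (1/5)
2. 193.548ms @ 1/5 + 387.097ms (2/5)
3. 580.645ms @ 3/5 + 387.097ms (2/5)
4. 967.742ms @ 1 + 483.871ms (1/2)
5. 1451.613ms @ 3/2 + 241.935ms (1/4)
6. 1693.548ms @ 7/4 + 241.935ms (1/4)
7. 1935.484ms @ 2 + 387.097ms (2/5)
8. 2322.581ms @ 12/5 + 387.097ms (2/5)
9. 2709.677ms @ 14/5 + 387.097ms (2/5)
10. 3096.774ms @ 16/5 + 387.097ms (2/5)
11. 3483.871ms @ 18/5 + 387.097ms (2/5)

note 7 onset = 2b = 1935.484ms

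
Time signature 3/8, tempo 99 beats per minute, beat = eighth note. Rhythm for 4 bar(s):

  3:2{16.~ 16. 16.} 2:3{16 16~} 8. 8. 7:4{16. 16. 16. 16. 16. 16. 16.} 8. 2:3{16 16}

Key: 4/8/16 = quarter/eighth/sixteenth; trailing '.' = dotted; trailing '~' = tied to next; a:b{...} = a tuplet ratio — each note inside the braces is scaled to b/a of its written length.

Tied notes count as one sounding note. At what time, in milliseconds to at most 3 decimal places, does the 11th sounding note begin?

1. 0.0ms @ 0 + 606.061ms (1)
2. 606.061ms @ 1 + 303.03ms (1/2)
3. 909.091ms @ 3/2 + 454.545ms (3/4)
4. 1363.636ms @ 9/4 + 1363.636ms (9/4)
5. 2727.273ms @ 9/2 + 909.091ms (3/2)
6. 3636.364ms @ 6 + 259.74ms (3/7)
7. 3896.104ms @ 45/7 + 259.74ms (3/7)
8. 4155.844ms @ 48/7 + 259.74ms (3/7)
9. 4415.584ms @ 51/7 + 259.74ms (3/7)
10. 4675.325ms @ 54/7 + 259.74ms (3/7)
11. 4935.065ms @ 57/7 + 259.74ms (3/7)
12. 5194.805ms @ 60/7 + 259.74ms (3/7)
13. 5454.545ms @ 9 + 909.091ms (3/2)
14. 6363.636ms @ 21/2 + 454.545ms (3/4)
15. 6818.182ms @ 45/4 + 454.545ms (3/4)

note 11 onset = 57/7b = 4935.065ms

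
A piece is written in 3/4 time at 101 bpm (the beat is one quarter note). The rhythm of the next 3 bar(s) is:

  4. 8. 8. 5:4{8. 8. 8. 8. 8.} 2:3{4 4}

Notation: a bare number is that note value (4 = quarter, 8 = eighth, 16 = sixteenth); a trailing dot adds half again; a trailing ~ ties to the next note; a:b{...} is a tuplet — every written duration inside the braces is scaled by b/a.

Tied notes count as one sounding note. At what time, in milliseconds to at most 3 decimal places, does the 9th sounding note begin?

note 9 onset = 6b = 3564.356ms

1. 0.0ms @ 0 + 891.089ms (3/2)
2. 891.089ms @ 3/2 + 445.545ms (3/4)
3. 1336.634ms @ 9/4 + 445.545ms (3/4)
4. 1782.178ms @ 3 + 356.436ms (3/5)
5. 2138.614ms @ 18/5 + 356.436ms (3/5)
6. 2495.05ms @ 21/5 + 356.436ms (3/5)
7. 2851.485ms @ 24/5 + 356.436ms (3/5)
8. 3207.921ms @ 27/5 + 356.436ms (3/5)
9. 3564.356ms @ 6 + 891.089ms (3/2)
10. 4455.446ms @ 15/2 + 891.089ms (3/2)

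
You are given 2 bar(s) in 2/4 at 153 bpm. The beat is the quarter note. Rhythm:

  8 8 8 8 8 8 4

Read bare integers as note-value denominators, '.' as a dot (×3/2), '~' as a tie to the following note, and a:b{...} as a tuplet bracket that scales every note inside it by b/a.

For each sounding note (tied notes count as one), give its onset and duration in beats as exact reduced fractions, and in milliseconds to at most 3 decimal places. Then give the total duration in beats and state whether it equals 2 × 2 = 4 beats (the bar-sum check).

1) 0.0ms=0b +196.078ms=1/2b
2) 196.078ms=1/2b +196.078ms=1/2b
3) 392.157ms=1b +196.078ms=1/2b
4) 588.235ms=3/2b +196.078ms=1/2b
5) 784.314ms=2b +196.078ms=1/2b
6) 980.392ms=5/2b +196.078ms=1/2b
7) 1176.471ms=3b +392.157ms=1b
Σ=4b of 4 (153bpm 2/4) — PASS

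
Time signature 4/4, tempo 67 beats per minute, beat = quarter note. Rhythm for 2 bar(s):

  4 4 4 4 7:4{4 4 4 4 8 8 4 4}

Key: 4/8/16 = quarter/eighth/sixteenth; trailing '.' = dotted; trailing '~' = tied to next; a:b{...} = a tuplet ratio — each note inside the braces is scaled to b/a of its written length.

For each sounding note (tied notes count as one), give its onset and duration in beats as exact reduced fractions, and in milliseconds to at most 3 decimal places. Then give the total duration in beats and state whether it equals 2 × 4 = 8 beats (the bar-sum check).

1) 0.0ms=0b +895.522ms=1b
2) 895.522ms=1b +895.522ms=1b
3) 1791.045ms=2b +895.522ms=1b
4) 2686.567ms=3b +895.522ms=1b
5) 3582.09ms=4b +511.727ms=4/7b
6) 4093.817ms=32/7b +511.727ms=4/7b
7) 4605.544ms=36/7b +511.727ms=4/7b
8) 5117.271ms=40/7b +511.727ms=4/7b
9) 5628.998ms=44/7b +255.864ms=2/7b
10) 5884.861ms=46/7b +255.864ms=2/7b
11) 6140.725ms=48/7b +511.727ms=4/7b
12) 6652.452ms=52/7b +511.727ms=4/7b
Σ=8b of 8 (67bpm 4/4) — PASS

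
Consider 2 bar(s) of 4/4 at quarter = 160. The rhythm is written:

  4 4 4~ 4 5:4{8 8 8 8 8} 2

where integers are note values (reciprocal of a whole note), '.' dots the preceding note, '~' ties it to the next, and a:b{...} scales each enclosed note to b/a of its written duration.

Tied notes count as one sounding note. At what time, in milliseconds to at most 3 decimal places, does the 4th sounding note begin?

note 4 onset = 4b = 1500.0ms

1. 0.0ms @ 0 + 375.0ms (1)
2. 375.0ms @ 1 + 375.0ms (1)
3. 750.0ms @ 2 + 750.0ms (2)
4. 1500.0ms @ 4 + 150.0ms (2/5)
5. 1650.0ms @ 22/5 + 150.0ms (2/5)
6. 1800.0ms @ 24/5 + 150.0ms (2/5)
7. 1950.0ms @ 26/5 + 150.0ms (2/5)
8. 2100.0ms @ 28/5 + 150.0ms (2/5)
9. 2250.0ms @ 6 + 750.0ms (2)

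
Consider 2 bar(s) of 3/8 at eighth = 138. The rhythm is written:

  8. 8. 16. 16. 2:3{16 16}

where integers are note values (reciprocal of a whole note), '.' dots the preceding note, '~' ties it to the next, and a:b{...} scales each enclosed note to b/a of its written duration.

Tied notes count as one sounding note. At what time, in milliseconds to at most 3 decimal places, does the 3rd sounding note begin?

1. 0.0ms @ 0 + 652.174ms (3/2)
2. 652.174ms @ 3/2 + 652.174ms (3/2)
3. 1304.348ms @ 3 + 326.087ms (3/4)
4. 1630.435ms @ 15/4 + 326.087ms (3/4)
5. 1956.522ms @ 9/2 + 326.087ms (3/4)
6. 2282.609ms @ 21/4 + 326.087ms (3/4)

note 3 onset = 3b = 1304.348ms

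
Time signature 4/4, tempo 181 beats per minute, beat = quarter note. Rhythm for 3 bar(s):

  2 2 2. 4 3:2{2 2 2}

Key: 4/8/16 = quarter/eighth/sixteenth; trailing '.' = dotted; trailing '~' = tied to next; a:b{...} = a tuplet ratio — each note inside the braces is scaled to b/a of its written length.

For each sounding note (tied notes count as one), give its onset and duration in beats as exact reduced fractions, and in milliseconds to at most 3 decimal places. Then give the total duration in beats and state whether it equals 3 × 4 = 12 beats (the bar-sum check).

1) 0.0ms=0b +662.983ms=2b
2) 662.983ms=2b +662.983ms=2b
3) 1325.967ms=4b +994.475ms=3b
4) 2320.442ms=7b +331.492ms=1b
5) 2651.934ms=8b +441.989ms=4/3b
6) 3093.923ms=28/3b +441.989ms=4/3b
7) 3535.912ms=32/3b +441.989ms=4/3b
Σ=12b of 12 (181bpm 4/4) — PASS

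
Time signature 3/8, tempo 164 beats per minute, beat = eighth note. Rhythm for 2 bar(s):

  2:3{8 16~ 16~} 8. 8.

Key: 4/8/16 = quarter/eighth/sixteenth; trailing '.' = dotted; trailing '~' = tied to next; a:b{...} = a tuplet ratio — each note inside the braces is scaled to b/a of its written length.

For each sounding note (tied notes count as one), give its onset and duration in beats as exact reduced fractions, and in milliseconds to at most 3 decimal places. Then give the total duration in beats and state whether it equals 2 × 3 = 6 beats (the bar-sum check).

1) 0.0ms=0b +548.78ms=3/2b
2) 548.78ms=3/2b +1097.561ms=3b
3) 1646.341ms=9/2b +548.78ms=3/2b
Σ=6b of 6 (164bpm 3/8) — PASS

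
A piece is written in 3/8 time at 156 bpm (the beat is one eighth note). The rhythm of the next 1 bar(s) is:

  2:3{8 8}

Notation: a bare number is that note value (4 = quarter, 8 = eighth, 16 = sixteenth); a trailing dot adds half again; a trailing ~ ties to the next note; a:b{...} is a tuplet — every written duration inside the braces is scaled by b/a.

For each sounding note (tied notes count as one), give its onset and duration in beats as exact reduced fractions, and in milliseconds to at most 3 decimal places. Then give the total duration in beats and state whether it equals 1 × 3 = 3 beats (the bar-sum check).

1) 0.0ms=0b +576.923ms=3/2b
2) 576.923ms=3/2b +576.923ms=3/2b
Σ=3b of 3 (156bpm 3/8) — PASS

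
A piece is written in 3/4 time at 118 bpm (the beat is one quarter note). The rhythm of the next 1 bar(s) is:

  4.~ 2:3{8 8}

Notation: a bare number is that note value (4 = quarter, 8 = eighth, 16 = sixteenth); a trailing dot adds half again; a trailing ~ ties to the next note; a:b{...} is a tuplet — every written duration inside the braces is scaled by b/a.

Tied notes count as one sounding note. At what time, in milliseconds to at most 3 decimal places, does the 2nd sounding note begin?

1. 0.0ms @ 0 + 1144.068ms (9/4)
2. 1144.068ms @ 9/4 + 381.356ms (3/4)

note 2 onset = 9/4b = 1144.068ms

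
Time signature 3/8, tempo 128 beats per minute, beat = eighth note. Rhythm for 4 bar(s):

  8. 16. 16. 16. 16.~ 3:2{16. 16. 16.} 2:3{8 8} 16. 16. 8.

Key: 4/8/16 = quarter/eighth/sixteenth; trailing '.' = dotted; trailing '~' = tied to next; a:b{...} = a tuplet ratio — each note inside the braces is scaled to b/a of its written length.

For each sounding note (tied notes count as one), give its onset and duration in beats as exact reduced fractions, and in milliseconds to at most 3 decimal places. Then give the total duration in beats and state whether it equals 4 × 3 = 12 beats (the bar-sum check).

1) 0.0ms=0b +703.125ms=3/2b
2) 703.125ms=3/2b +351.562ms=3/4b
3) 1054.688ms=9/4b +351.562ms=3/4b
4) 1406.25ms=3b +351.562ms=3/4b
5) 1757.812ms=15/4b +585.938ms=5/4b
6) 2343.75ms=5b +234.375ms=1/2b
7) 2578.125ms=11/2b +234.375ms=1/2b
8) 2812.5ms=6b +703.125ms=3/2b
9) 3515.625ms=15/2b +703.125ms=3/2b
10) 4218.75ms=9b +351.562ms=3/4b
11) 4570.312ms=39/4b +351.562ms=3/4b
12) 4921.875ms=21/2b +703.125ms=3/2b
Σ=12b of 12 (128bpm 3/8) — PASS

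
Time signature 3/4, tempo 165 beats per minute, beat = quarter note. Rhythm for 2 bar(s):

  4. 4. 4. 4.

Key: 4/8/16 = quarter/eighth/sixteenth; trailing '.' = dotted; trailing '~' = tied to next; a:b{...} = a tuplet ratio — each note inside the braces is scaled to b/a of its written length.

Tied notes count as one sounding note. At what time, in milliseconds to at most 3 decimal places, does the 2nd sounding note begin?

note 2 onset = 3/2b = 545.455ms

1. 0.0ms @ 0 + 545.455ms (3/2)
2. 545.455ms @ 3/2 + 545.455ms (3/2)
3. 1090.909ms @ 3 + 545.455ms (3/2)
4. 1636.364ms @ 9/2 + 545.455ms (3/2)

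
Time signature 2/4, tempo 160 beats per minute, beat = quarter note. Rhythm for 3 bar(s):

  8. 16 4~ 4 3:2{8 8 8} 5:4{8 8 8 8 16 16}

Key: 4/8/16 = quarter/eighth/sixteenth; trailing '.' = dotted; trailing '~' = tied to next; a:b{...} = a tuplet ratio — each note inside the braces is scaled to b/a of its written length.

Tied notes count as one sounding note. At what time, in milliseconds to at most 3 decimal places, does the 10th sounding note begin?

1. 0.0ms @ 0 + 281.25ms (3/4)
2. 281.25ms @ 3/4 + 93.75ms (1/4)
3. 375.0ms @ 1 + 750.0ms (2)
4. 1125.0ms @ 3 + 125.0ms (1/3)
5. 1250.0ms @ 10/3 + 125.0ms (1/3)
6. 1375.0ms @ 11/3 + 125.0ms (1/3)
7. 1500.0ms @ 4 + 150.0ms (2/5)
8. 1650.0ms @ 22/5 + 150.0ms (2/5)
9. 1800.0ms @ 24/5 + 150.0ms (2/5)
10. 1950.0ms @ 26/5 + 150.0ms (2/5)
11. 2100.0ms @ 28/5 + 75.0ms (1/5)
12. 2175.0ms @ 29/5 + 75.0ms (1/5)

note 10 onset = 26/5b = 1950.0ms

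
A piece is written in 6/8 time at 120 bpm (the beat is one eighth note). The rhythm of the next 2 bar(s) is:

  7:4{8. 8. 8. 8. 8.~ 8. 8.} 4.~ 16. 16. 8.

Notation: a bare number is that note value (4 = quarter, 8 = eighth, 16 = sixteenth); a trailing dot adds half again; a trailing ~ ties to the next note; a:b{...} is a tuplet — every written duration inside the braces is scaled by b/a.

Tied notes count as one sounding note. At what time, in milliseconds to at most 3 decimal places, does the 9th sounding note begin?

1. 0.0ms @ 0 + 428.571ms (6/7)
2. 428.571ms @ 6/7 + 428.571ms (6/7)
3. 857.143ms @ 12/7 + 428.571ms (6/7)
4. 1285.714ms @ 18/7 + 428.571ms (6/7)
5. 1714.286ms @ 24/7 + 857.143ms (12/7)
6. 2571.429ms @ 36/7 + 428.571ms (6/7)
7. 3000.0ms @ 6 + 1875.0ms (15/4)
8. 4875.0ms @ 39/4 + 375.0ms (3/4)
9. 5250.0ms @ 21/2 + 750.0ms (3/2)

note 9 onset = 21/2b = 5250.0ms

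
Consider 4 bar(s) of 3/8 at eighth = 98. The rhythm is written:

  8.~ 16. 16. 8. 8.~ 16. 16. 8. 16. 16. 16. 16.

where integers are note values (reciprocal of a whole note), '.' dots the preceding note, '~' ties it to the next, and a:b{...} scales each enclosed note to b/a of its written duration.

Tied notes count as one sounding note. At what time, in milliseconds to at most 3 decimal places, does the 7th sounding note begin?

note 7 onset = 9b = 5510.204ms

1. 0.0ms @ 0 + 1377.551ms (9/4)
2. 1377.551ms @ 9/4 + 459.184ms (3/4)
3. 1836.735ms @ 3 + 918.367ms (3/2)
4. 2755.102ms @ 9/2 + 1377.551ms (9/4)
5. 4132.653ms @ 27/4 + 459.184ms (3/4)
6. 4591.837ms @ 15/2 + 918.367ms (3/2)
7. 5510.204ms @ 9 + 459.184ms (3/4)
8. 5969.388ms @ 39/4 + 459.184ms (3/4)
9. 6428.571ms @ 21/2 + 459.184ms (3/4)
10. 6887.755ms @ 45/4 + 459.184ms (3/4)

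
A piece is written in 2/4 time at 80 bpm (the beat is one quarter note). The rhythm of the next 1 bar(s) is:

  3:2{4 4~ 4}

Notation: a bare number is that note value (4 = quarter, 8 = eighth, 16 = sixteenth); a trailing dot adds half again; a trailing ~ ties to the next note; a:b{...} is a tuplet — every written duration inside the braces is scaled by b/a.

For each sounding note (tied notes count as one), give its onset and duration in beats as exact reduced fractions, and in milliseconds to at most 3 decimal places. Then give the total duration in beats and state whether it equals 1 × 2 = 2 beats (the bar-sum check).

1) 0.0ms=0b +500.0ms=2/3b
2) 500.0ms=2/3b +1000.0ms=4/3b
Σ=2b of 2 (80bpm 2/4) — PASS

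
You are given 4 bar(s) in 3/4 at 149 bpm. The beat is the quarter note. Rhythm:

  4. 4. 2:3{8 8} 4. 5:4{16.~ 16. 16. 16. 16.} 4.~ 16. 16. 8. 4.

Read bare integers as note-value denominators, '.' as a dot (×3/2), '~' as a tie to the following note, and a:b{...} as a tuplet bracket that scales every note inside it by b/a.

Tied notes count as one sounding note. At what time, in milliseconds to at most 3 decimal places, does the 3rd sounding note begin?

note 3 onset = 3b = 1208.054ms

1. 0.0ms @ 0 + 604.027ms (3/2)
2. 604.027ms @ 3/2 + 604.027ms (3/2)
3. 1208.054ms @ 3 + 302.013ms (3/4)
4. 1510.067ms @ 15/4 + 302.013ms (3/4)
5. 1812.081ms @ 9/2 + 604.027ms (3/2)
6. 2416.107ms @ 6 + 241.611ms (3/5)
7. 2657.718ms @ 33/5 + 120.805ms (3/10)
8. 2778.523ms @ 69/10 + 120.805ms (3/10)
9. 2899.329ms @ 36/5 + 120.805ms (3/10)
10. 3020.134ms @ 15/2 + 755.034ms (15/8)
11. 3775.168ms @ 75/8 + 151.007ms (3/8)
12. 3926.174ms @ 39/4 + 302.013ms (3/4)
13. 4228.188ms @ 21/2 + 604.027ms (3/2)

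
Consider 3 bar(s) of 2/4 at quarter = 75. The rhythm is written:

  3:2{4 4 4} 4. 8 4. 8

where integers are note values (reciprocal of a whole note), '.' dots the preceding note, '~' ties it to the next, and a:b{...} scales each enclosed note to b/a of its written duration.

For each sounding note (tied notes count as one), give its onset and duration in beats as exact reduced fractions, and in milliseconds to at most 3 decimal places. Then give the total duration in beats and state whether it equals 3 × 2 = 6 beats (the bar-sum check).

1) 0.0ms=0b +533.333ms=2/3b
2) 533.333ms=2/3b +533.333ms=2/3b
3) 1066.667ms=4/3b +533.333ms=2/3b
4) 1600.0ms=2b +1200.0ms=3/2b
5) 2800.0ms=7/2b +400.0ms=1/2b
6) 3200.0ms=4b +1200.0ms=3/2b
7) 4400.0ms=11/2b +400.0ms=1/2b
Σ=6b of 6 (75bpm 2/4) — PASS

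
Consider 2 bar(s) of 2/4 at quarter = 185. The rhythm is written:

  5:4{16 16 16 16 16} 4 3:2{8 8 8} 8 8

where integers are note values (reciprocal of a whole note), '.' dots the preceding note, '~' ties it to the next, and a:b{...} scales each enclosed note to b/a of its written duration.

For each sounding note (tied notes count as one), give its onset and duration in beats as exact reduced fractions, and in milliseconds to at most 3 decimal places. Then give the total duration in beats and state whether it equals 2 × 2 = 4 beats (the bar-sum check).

1) 0.0ms=0b +64.865ms=1/5b
2) 64.865ms=1/5b +64.865ms=1/5b
3) 129.73ms=2/5b +64.865ms=1/5b
4) 194.595ms=3/5b +64.865ms=1/5b
5) 259.459ms=4/5b +64.865ms=1/5b
6) 324.324ms=1b +324.324ms=1b
7) 648.649ms=2b +108.108ms=1/3b
8) 756.757ms=7/3b +108.108ms=1/3b
9) 864.865ms=8/3b +108.108ms=1/3b
10) 972.973ms=3b +162.162ms=1/2b
11) 1135.135ms=7/2b +162.162ms=1/2b
Σ=4b of 4 (185bpm 2/4) — PASS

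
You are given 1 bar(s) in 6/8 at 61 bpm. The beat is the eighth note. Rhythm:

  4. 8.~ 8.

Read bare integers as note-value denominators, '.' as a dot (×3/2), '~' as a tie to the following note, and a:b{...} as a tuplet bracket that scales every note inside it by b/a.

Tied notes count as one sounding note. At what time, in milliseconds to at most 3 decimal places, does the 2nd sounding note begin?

1. 0.0ms @ 0 + 2950.82ms (3)
2. 2950.82ms @ 3 + 2950.82ms (3)

note 2 onset = 3b = 2950.82ms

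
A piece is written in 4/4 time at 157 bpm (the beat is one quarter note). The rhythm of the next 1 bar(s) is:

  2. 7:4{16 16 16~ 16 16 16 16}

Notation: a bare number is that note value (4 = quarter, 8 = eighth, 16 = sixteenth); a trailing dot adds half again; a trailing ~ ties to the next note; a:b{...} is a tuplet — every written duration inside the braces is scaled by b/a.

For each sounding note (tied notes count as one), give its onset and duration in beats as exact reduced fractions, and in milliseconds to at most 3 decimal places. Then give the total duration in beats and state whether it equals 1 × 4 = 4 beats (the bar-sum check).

1) 0.0ms=0b +1146.497ms=3b
2) 1146.497ms=3b +54.595ms=1/7b
3) 1201.092ms=22/7b +54.595ms=1/7b
4) 1255.687ms=23/7b +109.19ms=2/7b
5) 1364.877ms=25/7b +54.595ms=1/7b
6) 1419.472ms=26/7b +54.595ms=1/7b
7) 1474.067ms=27/7b +54.595ms=1/7b
Σ=4b of 4 (157bpm 4/4) — PASS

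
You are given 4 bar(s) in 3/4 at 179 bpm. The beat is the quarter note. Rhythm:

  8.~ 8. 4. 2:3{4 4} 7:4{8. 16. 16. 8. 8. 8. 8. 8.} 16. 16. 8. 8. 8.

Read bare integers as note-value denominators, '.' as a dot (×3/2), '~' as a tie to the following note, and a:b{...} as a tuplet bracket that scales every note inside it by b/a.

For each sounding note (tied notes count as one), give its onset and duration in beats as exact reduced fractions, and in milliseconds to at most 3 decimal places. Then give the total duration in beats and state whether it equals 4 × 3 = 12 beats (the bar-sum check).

1) 0.0ms=0b +502.793ms=3/2b
2) 502.793ms=3/2b +502.793ms=3/2b
3) 1005.587ms=3b +502.793ms=3/2b
4) 1508.38ms=9/2b +502.793ms=3/2b
5) 2011.173ms=6b +143.655ms=3/7b
6) 2154.828ms=45/7b +71.828ms=3/14b
7) 2226.656ms=93/14b +71.828ms=3/14b
8) 2298.484ms=48/7b +143.655ms=3/7b
9) 2442.139ms=51/7b +143.655ms=3/7b
10) 2585.794ms=54/7b +143.655ms=3/7b
11) 2729.449ms=57/7b +143.655ms=3/7b
12) 2873.105ms=60/7b +143.655ms=3/7b
13) 3016.76ms=9b +125.698ms=3/8b
14) 3142.458ms=75/8b +125.698ms=3/8b
15) 3268.156ms=39/4b +251.397ms=3/4b
16) 3519.553ms=21/2b +251.397ms=3/4b
17) 3770.95ms=45/4b +251.397ms=3/4b
Σ=12b of 12 (179bpm 3/4) — PASS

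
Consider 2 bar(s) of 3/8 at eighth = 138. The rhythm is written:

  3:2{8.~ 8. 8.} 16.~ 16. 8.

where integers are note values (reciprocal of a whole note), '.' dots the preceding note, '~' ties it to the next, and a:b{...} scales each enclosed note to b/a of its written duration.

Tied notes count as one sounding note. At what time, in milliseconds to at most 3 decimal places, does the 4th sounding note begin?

note 4 onset = 9/2b = 1956.522ms

1. 0.0ms @ 0 + 869.565ms (2)
2. 869.565ms @ 2 + 434.783ms (1)
3. 1304.348ms @ 3 + 652.174ms (3/2)
4. 1956.522ms @ 9/2 + 652.174ms (3/2)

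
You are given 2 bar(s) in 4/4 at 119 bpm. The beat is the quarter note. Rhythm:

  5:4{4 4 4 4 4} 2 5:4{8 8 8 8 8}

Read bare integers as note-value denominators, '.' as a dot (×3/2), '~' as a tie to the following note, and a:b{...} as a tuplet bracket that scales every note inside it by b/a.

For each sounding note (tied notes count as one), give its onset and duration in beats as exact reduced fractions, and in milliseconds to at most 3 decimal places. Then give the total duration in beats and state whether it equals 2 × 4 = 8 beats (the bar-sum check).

1) 0.0ms=0b +403.361ms=4/5b
2) 403.361ms=4/5b +403.361ms=4/5b
3) 806.723ms=8/5b +403.361ms=4/5b
4) 1210.084ms=12/5b +403.361ms=4/5b
5) 1613.445ms=16/5b +403.361ms=4/5b
6) 2016.807ms=4b +1008.403ms=2b
7) 3025.21ms=6b +201.681ms=2/5b
8) 3226.891ms=32/5b +201.681ms=2/5b
9) 3428.571ms=34/5b +201.681ms=2/5b
10) 3630.252ms=36/5b +201.681ms=2/5b
11) 3831.933ms=38/5b +201.681ms=2/5b
Σ=8b of 8 (119bpm 4/4) — PASS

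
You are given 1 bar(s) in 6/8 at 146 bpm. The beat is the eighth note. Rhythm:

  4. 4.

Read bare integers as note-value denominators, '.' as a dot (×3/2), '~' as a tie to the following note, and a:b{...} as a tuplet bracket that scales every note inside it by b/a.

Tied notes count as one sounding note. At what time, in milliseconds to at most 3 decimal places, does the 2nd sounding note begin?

1. 0.0ms @ 0 + 1232.877ms (3)
2. 1232.877ms @ 3 + 1232.877ms (3)

note 2 onset = 3b = 1232.877ms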